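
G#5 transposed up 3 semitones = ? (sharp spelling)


Let's work it out.
G#5: chromatic position 8 in octave 5 → absolute = 5×12 + 8 = 68
Transpose up 3: 68 + 3 = 71
71 = 5×12 + 11 → B in octave 5
Result = B5


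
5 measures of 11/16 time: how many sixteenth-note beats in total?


Working:
Time signature 11/16: the bottom number 16 means the sixteenth note gets one count
The top number 11 means 11 sixteenth-note beats per measure
Total = 11 × 5 measures
= 55 sixteenth-note beats


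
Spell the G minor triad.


Step by step:
Minor triad = root + minor 3rd (3 semitones) + perfect 5th (7 semitones)
A triad on G stacks thirds, so the chord tones use letter names G-B-D
Root: G
Minor 3rd above G: Bb
Perfect 5th above G: D
Chord = G Bb D


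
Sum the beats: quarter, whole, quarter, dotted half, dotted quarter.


Solution.
Beat values:
  quarter = 1 beat
  whole = 4 beats
  quarter = 1 beat
  dotted half = 3 beats
  dotted quarter = 1.5 beats
Sum = 1 + 4 + 1 + 3 + 1.5
= 10.5 beats


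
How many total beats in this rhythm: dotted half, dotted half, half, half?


Working:
Beat values:
  dotted half = 3 beats
  dotted half = 3 beats
  half = 2 beats
  half = 2 beats
Sum = 3 + 3 + 2 + 2
= 10 beats


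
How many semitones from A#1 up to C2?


Reasoning:
Absolute semitone position = octave×12 + chromatic position
A#1: 1×12 + 10 = 22
C2: 2×12 + 0 = 24
Difference = 24 - 22 = 2
= 2 semitones


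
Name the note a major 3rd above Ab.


Step by step:
A 3rd spans 3 letter names, so from A we land on C
A major 3rd = 4 semitones above Ab
Spell C at that pitch: C
= C


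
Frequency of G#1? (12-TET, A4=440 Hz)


f = 440 × 2^(n/12) where n = semitones from A4
G#1: -37 semitones from A4
f = 440 × 2^(-37/12)
f = 51.91 Hz


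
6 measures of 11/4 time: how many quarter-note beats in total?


Step by step:
Time signature 11/4: the bottom number 4 means the quarter note gets one count
The top number 11 means 11 quarter-note beats per measure
Total = 11 × 6 measures
= 66 quarter-note beats


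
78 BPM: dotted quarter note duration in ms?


Reasoning:
One quarter-note beat = 60000 / BPM = 60000 / 78 ms
Dotted quarter note = 3/2 × quarter note
Duration = 3/2 × 60000 / 78 = 90000 / 78
= 1153.8 ms


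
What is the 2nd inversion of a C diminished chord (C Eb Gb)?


Let's work it out.
Root position: C Eb Gb
2nd inversion: move root and 3rd up an octave
Bass note: Gb
Notes (bottom to top) = Gb C Eb


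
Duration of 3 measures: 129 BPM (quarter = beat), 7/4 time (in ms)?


Reasoning:
Quarter-note beat duration = 60000 / 129 ms
Beats per measure (7/4) = 7
One measure = 7 × 60000 / 129 = 420000 / 129 ms
3 measures = 3 × 420000 / 129 = 1260000 / 129
= 9767.4 ms


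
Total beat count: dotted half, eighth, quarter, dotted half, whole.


Step by step:
Beat values:
  dotted half = 3 beats
  eighth = 0.5 beats
  quarter = 1 beat
  dotted half = 3 beats
  whole = 4 beats
Sum = 3 + 0.5 + 1 + 3 + 4
= 11.5 beats


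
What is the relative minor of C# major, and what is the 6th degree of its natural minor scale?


Let's work it out.
The relative minor shares the major's key signature and starts on its 6th degree
6th degree = a major 6th above the tonic; a major 6th above C# is A#
→ relative minor of C# major is A# minor
A# natural minor scale: A# B# C# D# E# F# G#
= A# minor; 6th degree = F#


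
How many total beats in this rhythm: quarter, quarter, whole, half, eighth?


Step by step:
Beat values:
  quarter = 1 beat
  quarter = 1 beat
  whole = 4 beats
  half = 2 beats
  eighth = 0.5 beats
Sum = 1 + 1 + 4 + 2 + 0.5
= 8.5 beats


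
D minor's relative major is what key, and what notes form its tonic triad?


Step by step:
The relative major shares the key signature and is a minor 3rd above the minor tonic
A minor 3rd above D is F
→ relative major of D minor is F major
Tonic triad of F major = root + major 3rd + perfect 5th = F A C
= F major; triad = F A C


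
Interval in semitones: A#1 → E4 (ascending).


Solution.
Absolute semitone position = octave×12 + chromatic position
A#1: 1×12 + 10 = 22
E4: 4×12 + 4 = 52
Difference = 52 - 22 = 30
= 30 semitones


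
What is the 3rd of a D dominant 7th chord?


Solution.
Dominant 7th chord = root + major 3rd + perfect 5th + minor 7th
Seventh chords stack in thirds, so the letter names are D-F-A-C
Root: D
Major 3rd above D: F#
Perfect 5th above D: A
Minor 7th above D: C
The 3rd = F#


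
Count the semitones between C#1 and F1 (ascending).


Step by step:
Absolute semitone position = octave×12 + chromatic position
C#1: 1×12 + 1 = 13
F1: 1×12 + 5 = 17
Difference = 17 - 13 = 4
= 4 semitones


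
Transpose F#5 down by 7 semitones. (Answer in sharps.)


Working:
F#5: chromatic position 6 in octave 5 → absolute = 5×12 + 6 = 66
Transpose down 7: 66 - 7 = 59
59 = 4×12 + 11 → B in octave 4
Result = B4


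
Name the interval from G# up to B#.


Working:
Letter names: G → B spans 3 letter names → a 3rd
Semitones: G# → B# = 4 half-steps
A 3rd of 4 semitones is a major 3rd
= major 3rd


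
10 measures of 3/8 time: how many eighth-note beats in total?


Time signature 3/8: the bottom number 8 means the eighth note gets one count
The top number 3 means 3 eighth-note beats per measure
Total = 3 × 10 measures
= 30 eighth-note beats


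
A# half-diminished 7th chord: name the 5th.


Half-diminished 7th chord = root + minor 3rd + diminished 5th + minor 7th
Seventh chords stack in thirds, so the letter names are A-C-E-G
Root: A#
Minor 3rd above A#: C#
Diminished 5th above A#: E
Minor 7th above A#: G#
The 5th = E


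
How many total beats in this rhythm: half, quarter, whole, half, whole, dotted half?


Working:
Beat values:
  half = 2 beats
  quarter = 1 beat
  whole = 4 beats
  half = 2 beats
  whole = 4 beats
  dotted half = 3 beats
Sum = 2 + 1 + 4 + 2 + 4 + 3
= 16 beats


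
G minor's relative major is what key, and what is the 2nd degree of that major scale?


Solution.
The relative major shares the key signature and is a minor 3rd above the minor tonic
A minor 3rd above G is Bb
→ relative major of G minor is Bb major
Bb major scale: Bb C D Eb F G A
= Bb major; 2nd degree = C


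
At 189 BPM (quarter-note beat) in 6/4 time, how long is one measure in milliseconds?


Quarter-note beat duration = 60000 / 189 ms
Beats per measure (6/4) = 6
One measure = 6 × 60000 / 189 = 360000 / 189 ms
= 1904.8 ms


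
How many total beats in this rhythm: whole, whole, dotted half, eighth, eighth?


Solution.
Beat values:
  whole = 4 beats
  whole = 4 beats
  dotted half = 3 beats
  eighth = 0.5 beats
  eighth = 0.5 beats
Sum = 4 + 4 + 3 + 0.5 + 0.5
= 12 beats


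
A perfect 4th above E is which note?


Working:
A 4th spans 4 letter names, so from E we land on A
A perfect 4th = 5 semitones above E
Spell A at that pitch: A
= A


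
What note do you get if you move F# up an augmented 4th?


Working:
augmented 4th: 4 letter names, 6 semitones
Letter: F + 3 → B
Pitch: F# + 6 semitones, spelled as a B → B#
= B#


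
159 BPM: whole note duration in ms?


Working:
One quarter-note beat = 60000 / BPM = 60000 / 159 ms
Whole note = 4 × quarter note
Duration = 4 × 60000 / 159 = 240000 / 159
= 1509.4 ms


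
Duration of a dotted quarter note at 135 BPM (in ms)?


One quarter-note beat = 60000 / BPM = 60000 / 135 ms
Dotted quarter note = 3/2 × quarter note
Duration = 3/2 × 60000 / 135 = 90000 / 135
= 666.7 ms


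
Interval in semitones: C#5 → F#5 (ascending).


Working:
Absolute semitone position = octave×12 + chromatic position
C#5: 5×12 + 1 = 61
F#5: 5×12 + 6 = 66
Difference = 66 - 61 = 5
= 5 semitones


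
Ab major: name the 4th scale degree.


Step by step:
Major scale pattern: W-W-H-W-W-W-H (2-2-1-2-2-2-1 semitones)
Starting from Ab:
  Ab + 2 semitones → Bb
  Bb + 2 semitones → C
  C + 1 semitone → Db
  Db + 2 semitones → Eb
  Eb + 2 semitones → F
  F + 2 semitones → G
  G + 1 semitone → Ab
Scale: Ab Bb C Db Eb F G
Degree 4 = Db


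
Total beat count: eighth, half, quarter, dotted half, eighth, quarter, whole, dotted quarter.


Step by step:
Beat values:
  eighth = 0.5 beats
  half = 2 beats
  quarter = 1 beat
  dotted half = 3 beats
  eighth = 0.5 beats
  quarter = 1 beat
  whole = 4 beats
  dotted quarter = 1.5 beats
Sum = 0.5 + 2 + 1 + 3 + 0.5 + 1 + 4 + 1.5
= 13.5 beats


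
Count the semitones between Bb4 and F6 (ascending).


Step by step:
Absolute semitone position = octave×12 + chromatic position
Bb4: 4×12 + 10 = 58
F6: 6×12 + 5 = 77
Difference = 77 - 58 = 19
= 19 semitones


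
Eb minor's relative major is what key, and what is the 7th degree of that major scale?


Step by step:
The relative major shares the key signature and is a minor 3rd above the minor tonic
A minor 3rd above Eb is Gb
→ relative major of Eb minor is Gb major
Gb major scale: Gb Ab Bb Cb Db Eb F
= Gb major; 7th degree = F


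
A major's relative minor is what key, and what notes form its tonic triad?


Step by step:
The relative minor shares the major's key signature and starts on its 6th degree
6th degree = a major 6th above the tonic; a major 6th above A is F#
→ relative minor of A major is F# minor
Tonic triad of F# minor = root + minor 3rd + perfect 5th = F# A C#
= F# minor; triad = F# A C#


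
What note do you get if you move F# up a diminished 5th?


diminished 5th: 5 letter names, 6 semitones
Letter: F + 4 → C
Pitch: F# + 6 semitones, spelled as a C → C
= C


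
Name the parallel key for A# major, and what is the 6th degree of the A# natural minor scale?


Reasoning:
Parallel keys share the same tonic but differ in mode
A# major → parallel is A# minor
A# natural minor scale: A# B# C# D# E# F# G#
= A# minor; 6th degree = F#


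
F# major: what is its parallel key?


Reasoning:
Parallel keys share the same tonic but differ in mode
F# major → parallel is F# minor
= F# minor


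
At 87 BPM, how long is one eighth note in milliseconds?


Let's work it out.
One quarter-note beat = 60000 / BPM = 60000 / 87 ms
Eighth note = 1/2 × quarter note
Duration = 1/2 × 60000 / 87 = 30000 / 87
= 344.8 ms


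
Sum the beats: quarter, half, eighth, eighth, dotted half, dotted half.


Beat values:
  quarter = 1 beat
  half = 2 beats
  eighth = 0.5 beats
  eighth = 0.5 beats
  dotted half = 3 beats
  dotted half = 3 beats
Sum = 1 + 2 + 0.5 + 0.5 + 3 + 3
= 10 beats


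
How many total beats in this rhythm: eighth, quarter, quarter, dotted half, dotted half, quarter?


Let's work it out.
Beat values:
  eighth = 0.5 beats
  quarter = 1 beat
  quarter = 1 beat
  dotted half = 3 beats
  dotted half = 3 beats
  quarter = 1 beat
Sum = 0.5 + 1 + 1 + 3 + 3 + 1
= 9.5 beats


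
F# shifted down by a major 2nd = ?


Let's work it out.
major 2nd: 2 letter names, 2 semitones
Letter: F - 1 → E
Pitch: F# - 2 semitones, spelled as an E → E
= E


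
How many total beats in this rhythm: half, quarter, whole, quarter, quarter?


Beat values:
  half = 2 beats
  quarter = 1 beat
  whole = 4 beats
  quarter = 1 beat
  quarter = 1 beat
Sum = 2 + 1 + 4 + 1 + 1
= 9 beats


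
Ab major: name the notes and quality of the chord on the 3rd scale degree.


Reasoning:
Ab major scale: Ab Bb C Db Eb F G
Diatonic triad on degree 3 stacks scale notes 3, 5, 7: C Eb G
C→Eb = 3 semitones; C→G = 7 semitones → minor triad
= C Eb G (minor)


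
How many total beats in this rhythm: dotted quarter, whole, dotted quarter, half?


Solution.
Beat values:
  dotted quarter = 1.5 beats
  whole = 4 beats
  dotted quarter = 1.5 beats
  half = 2 beats
Sum = 1.5 + 4 + 1.5 + 2
= 9 beats


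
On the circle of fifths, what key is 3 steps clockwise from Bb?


Reasoning:
Each clockwise step on the circle of fifths moves up a perfect 5th
From Bb: Bb → F → C → G
= G


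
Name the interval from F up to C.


Step by step:
Letter names: F → C spans 5 letter names → a 5th
Semitones: F → C = 7 half-steps
A 5th of 7 semitones is a perfect 5th
= perfect 5th


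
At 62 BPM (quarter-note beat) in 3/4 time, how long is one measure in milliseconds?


Reasoning:
Quarter-note beat duration = 60000 / 62 ms
Beats per measure (3/4) = 3
One measure = 3 × 60000 / 62 = 180000 / 62 ms
= 2903.2 ms


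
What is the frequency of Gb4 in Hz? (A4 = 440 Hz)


Let's work it out.
f = 440 × 2^(n/12) where n = semitones from A4
Gb4: -3 semitones from A4
f = 440 × 2^(-3/12)
f = 369.99 Hz


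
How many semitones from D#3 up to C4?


Absolute semitone position = octave×12 + chromatic position
D#3: 3×12 + 3 = 39
C4: 4×12 + 0 = 48
Difference = 48 - 39 = 9
= 9 semitones


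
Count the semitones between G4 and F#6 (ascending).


Reasoning:
Absolute semitone position = octave×12 + chromatic position
G4: 4×12 + 7 = 55
F#6: 6×12 + 6 = 78
Difference = 78 - 55 = 23
= 23 semitones


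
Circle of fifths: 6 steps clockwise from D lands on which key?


Let's work it out.
Each clockwise step on the circle of fifths moves up a perfect 5th
From D: D → A → E → B → F#/Gb → Db → Ab
= Ab


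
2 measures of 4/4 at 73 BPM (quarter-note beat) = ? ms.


Step by step:
Quarter-note beat duration = 60000 / 73 ms
Beats per measure (4/4) = 4
One measure = 4 × 60000 / 73 = 240000 / 73 ms
2 measures = 2 × 240000 / 73 = 480000 / 73
= 6575.3 ms


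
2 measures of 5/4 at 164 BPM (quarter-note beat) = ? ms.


Quarter-note beat duration = 60000 / 164 ms
Beats per measure (5/4) = 5
One measure = 5 × 60000 / 164 = 300000 / 164 ms
2 measures = 2 × 300000 / 164 = 600000 / 164
= 3658.5 ms


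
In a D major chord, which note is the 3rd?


Step by step:
Major triad = root + major 3rd (4 semitones) + perfect 5th (7 semitones)
A triad on D stacks thirds, so the chord tones use letter names D-F-A
Root: D
Major 3rd above D: F#
Perfect 5th above D: A
The 3rd = F#


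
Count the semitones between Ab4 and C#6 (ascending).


Let's work it out.
Absolute semitone position = octave×12 + chromatic position
Ab4: 4×12 + 8 = 56
C#6: 6×12 + 1 = 73
Difference = 73 - 56 = 17
= 17 semitones


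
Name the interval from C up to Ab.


Letter names: C → A spans 6 letter names → a 6th
Semitones: C → Ab = 8 half-steps
A 6th of 8 semitones is a minor 6th
= minor 6th


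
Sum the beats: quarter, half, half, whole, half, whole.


Step by step:
Beat values:
  quarter = 1 beat
  half = 2 beats
  half = 2 beats
  whole = 4 beats
  half = 2 beats
  whole = 4 beats
Sum = 1 + 2 + 2 + 4 + 2 + 4
= 15 beats


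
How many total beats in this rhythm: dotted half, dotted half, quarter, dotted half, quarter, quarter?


Reasoning:
Beat values:
  dotted half = 3 beats
  dotted half = 3 beats
  quarter = 1 beat
  dotted half = 3 beats
  quarter = 1 beat
  quarter = 1 beat
Sum = 3 + 3 + 1 + 3 + 1 + 1
= 12 beats


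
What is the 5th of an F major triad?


Major triad = root + major 3rd (4 semitones) + perfect 5th (7 semitones)
A triad on F stacks thirds, so the chord tones use letter names F-A-C
Root: F
Major 3rd above F: A
Perfect 5th above F: C
The 5th = C


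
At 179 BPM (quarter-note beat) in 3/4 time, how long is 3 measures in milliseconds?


Let's work it out.
Quarter-note beat duration = 60000 / 179 ms
Beats per measure (3/4) = 3
One measure = 3 × 60000 / 179 = 180000 / 179 ms
3 measures = 3 × 180000 / 179 = 540000 / 179
= 3016.8 ms


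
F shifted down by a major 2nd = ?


Let's work it out.
major 2nd: 2 letter names, 2 semitones
Letter: F - 1 → E
Pitch: F - 2 semitones, spelled as an E → Eb
= Eb


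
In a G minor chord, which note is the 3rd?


Let's work it out.
Minor triad = root + minor 3rd (3 semitones) + perfect 5th (7 semitones)
A triad on G stacks thirds, so the chord tones use letter names G-B-D
Root: G
Minor 3rd above G: Bb
Perfect 5th above G: D
The 3rd = Bb


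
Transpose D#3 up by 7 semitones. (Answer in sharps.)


Working:
D#3: chromatic position 3 in octave 3 → absolute = 3×12 + 3 = 39
Transpose up 7: 39 + 7 = 46
46 = 3×12 + 10 → A# in octave 3
Result = A#3


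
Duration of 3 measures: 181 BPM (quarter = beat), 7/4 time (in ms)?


Working:
Quarter-note beat duration = 60000 / 181 ms
Beats per measure (7/4) = 7
One measure = 7 × 60000 / 181 = 420000 / 181 ms
3 measures = 3 × 420000 / 181 = 1260000 / 181
= 6961.3 ms


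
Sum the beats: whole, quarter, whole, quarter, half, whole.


Reasoning:
Beat values:
  whole = 4 beats
  quarter = 1 beat
  whole = 4 beats
  quarter = 1 beat
  half = 2 beats
  whole = 4 beats
Sum = 4 + 1 + 4 + 1 + 2 + 4
= 16 beats


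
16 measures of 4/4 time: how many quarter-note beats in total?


Let's work it out.
Time signature 4/4: the bottom number 4 means the quarter note gets one count
The top number 4 means 4 quarter-note beats per measure
Total = 4 × 16 measures
= 64 quarter-note beats


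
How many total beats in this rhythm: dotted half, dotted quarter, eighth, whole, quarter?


Beat values:
  dotted half = 3 beats
  dotted quarter = 1.5 beats
  eighth = 0.5 beats
  whole = 4 beats
  quarter = 1 beat
Sum = 3 + 1.5 + 0.5 + 4 + 1
= 10 beats


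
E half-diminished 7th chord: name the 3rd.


Step by step:
Half-diminished 7th chord = root + minor 3rd + diminished 5th + minor 7th
Seventh chords stack in thirds, so the letter names are E-G-B-D
Root: E
Minor 3rd above E: G
Diminished 5th above E: Bb
Minor 7th above E: D
The 3rd = G


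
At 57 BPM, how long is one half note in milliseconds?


Let's work it out.
One quarter-note beat = 60000 / BPM = 60000 / 57 ms
Half note = 2 × quarter note
Duration = 2 × 60000 / 57 = 120000 / 57
= 2105.3 ms


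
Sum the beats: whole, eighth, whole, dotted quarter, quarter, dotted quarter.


Step by step:
Beat values:
  whole = 4 beats
  eighth = 0.5 beats
  whole = 4 beats
  dotted quarter = 1.5 beats
  quarter = 1 beat
  dotted quarter = 1.5 beats
Sum = 4 + 0.5 + 4 + 1.5 + 1 + 1.5
= 12.5 beats


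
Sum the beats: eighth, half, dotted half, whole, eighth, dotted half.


Working:
Beat values:
  eighth = 0.5 beats
  half = 2 beats
  dotted half = 3 beats
  whole = 4 beats
  eighth = 0.5 beats
  dotted half = 3 beats
Sum = 0.5 + 2 + 3 + 4 + 0.5 + 3
= 13 beats


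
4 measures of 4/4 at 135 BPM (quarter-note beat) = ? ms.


Quarter-note beat duration = 60000 / 135 ms
Beats per measure (4/4) = 4
One measure = 4 × 60000 / 135 = 240000 / 135 ms
4 measures = 4 × 240000 / 135 = 960000 / 135
= 7111.1 ms


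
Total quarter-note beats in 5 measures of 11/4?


Time signature 11/4: the bottom number 4 means the quarter note gets one count
The top number 11 means 11 quarter-note beats per measure
Total = 11 × 5 measures
= 55 quarter-note beats


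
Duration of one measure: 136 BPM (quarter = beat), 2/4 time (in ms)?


Quarter-note beat duration = 60000 / 136 ms
Beats per measure (2/4) = 2
One measure = 2 × 60000 / 136 = 120000 / 136 ms
= 882.4 ms


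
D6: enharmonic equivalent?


Solution.
Enharmonic notes sound the same pitch but are spelled with different letter names
D and C## name the same pitch class
= C##6


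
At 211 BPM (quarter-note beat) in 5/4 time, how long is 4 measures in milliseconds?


Reasoning:
Quarter-note beat duration = 60000 / 211 ms
Beats per measure (5/4) = 5
One measure = 5 × 60000 / 211 = 300000 / 211 ms
4 measures = 4 × 300000 / 211 = 1200000 / 211
= 5687.2 ms


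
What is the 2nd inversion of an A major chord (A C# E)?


Step by step:
Root position: A C# E
2nd inversion: move root and 3rd up an octave
Bass note: E
Notes (bottom to top) = E A C#


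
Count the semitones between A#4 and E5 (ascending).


Solution.
Absolute semitone position = octave×12 + chromatic position
A#4: 4×12 + 10 = 58
E5: 5×12 + 4 = 64
Difference = 64 - 58 = 6
= 6 semitones


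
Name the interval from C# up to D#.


Letter names: C → D spans 2 letter names → a 2nd
Semitones: C# → D# = 2 half-steps
A 2nd of 2 semitones is a major 2nd
= major 2nd


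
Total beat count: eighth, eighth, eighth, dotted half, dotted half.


Step by step:
Beat values:
  eighth = 0.5 beats
  eighth = 0.5 beats
  eighth = 0.5 beats
  dotted half = 3 beats
  dotted half = 3 beats
Sum = 0.5 + 0.5 + 0.5 + 3 + 3
= 7.5 beats


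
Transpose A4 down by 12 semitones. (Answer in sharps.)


Reasoning:
A4: chromatic position 9 in octave 4 → absolute = 4×12 + 9 = 57
Transpose down 12: 57 - 12 = 45
45 = 3×12 + 9 → A in octave 3
Result = A3


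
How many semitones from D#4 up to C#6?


Working:
Absolute semitone position = octave×12 + chromatic position
D#4: 4×12 + 3 = 51
C#6: 6×12 + 1 = 73
Difference = 73 - 51 = 22
= 22 semitones


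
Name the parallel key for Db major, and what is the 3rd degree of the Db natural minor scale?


Reasoning:
Parallel keys share the same tonic but differ in mode
Db major → parallel is Db minor
Db natural minor scale: Db Eb Fb Gb Ab Bbb Cb
= Db minor; 3rd degree = Fb


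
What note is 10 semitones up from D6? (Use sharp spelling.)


D6: chromatic position 2 in octave 6 → absolute = 6×12 + 2 = 74
Transpose up 10: 74 + 10 = 84
84 = 7×12 + 0 → C in octave 7
Result = C7


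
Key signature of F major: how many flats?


Step by step:
Flat major keys: C(0), F(1), Bb(2), Eb(3), Ab(4), Db(5), Gb(6), Cb(7)
F major has 1 flat
Order of flats: Bb Eb Ab Db Gb Cb Fb → first 1: Bb
= 1 flat


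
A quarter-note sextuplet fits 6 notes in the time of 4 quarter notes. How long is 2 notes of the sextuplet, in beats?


Sextuplet: 6 notes occupy the space of 4 quarter notes
Space = 4 × 1 = 4 beats
Each sextuplet note = 4 / 6 = 2/3 beats
2 notes = 2 × 2/3 = 4/3
= 4/3 beats


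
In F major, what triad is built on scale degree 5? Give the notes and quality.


F major scale: F G A Bb C D E
Diatonic triad on degree 5 stacks scale notes 5, 7, 2: C E G
C→E = 4 semitones; C→G = 7 semitones → major triad
= C E G (major)


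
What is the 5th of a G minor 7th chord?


Solution.
Minor 7th chord = root + minor 3rd + perfect 5th + minor 7th
Seventh chords stack in thirds, so the letter names are G-B-D-F
Root: G
Minor 3rd above G: Bb
Perfect 5th above G: D
Minor 7th above G: F
The 5th = D


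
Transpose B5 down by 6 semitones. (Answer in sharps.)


Let's work it out.
B5: chromatic position 11 in octave 5 → absolute = 5×12 + 11 = 71
Transpose down 6: 71 - 6 = 65
65 = 5×12 + 5 → F in octave 5
Result = F5


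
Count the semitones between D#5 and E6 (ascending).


Reasoning:
Absolute semitone position = octave×12 + chromatic position
D#5: 5×12 + 3 = 63
E6: 6×12 + 4 = 76
Difference = 76 - 63 = 13
= 13 semitones


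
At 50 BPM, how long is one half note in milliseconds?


One quarter-note beat = 60000 / BPM = 60000 / 50 ms
Half note = 2 × quarter note
Duration = 2 × 60000 / 50 = 120000 / 50
= 2400.0 ms


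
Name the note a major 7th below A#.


Working:
A 7th spans 7 letter names, so from A we land on B
A major 7th = 11 semitones below A#
Spell B at that pitch: B
= B


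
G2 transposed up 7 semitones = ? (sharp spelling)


Solution.
G2: chromatic position 7 in octave 2 → absolute = 2×12 + 7 = 31
Transpose up 7: 31 + 7 = 38
38 = 3×12 + 2 → D in octave 3
Result = D3


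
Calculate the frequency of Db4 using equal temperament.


f = 440 × 2^(n/12) where n = semitones from A4
Db4: -8 semitones from A4
f = 440 × 2^(-8/12)
f = 277.18 Hz


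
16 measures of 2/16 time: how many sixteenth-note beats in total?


Reasoning:
Time signature 2/16: the bottom number 16 means the sixteenth note gets one count
The top number 2 means 2 sixteenth-note beats per measure
Total = 2 × 16 measures
= 32 sixteenth-note beats


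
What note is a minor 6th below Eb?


A 6th spans 6 letter names, so from E we land on G
A minor 6th = 8 semitones below Eb
Spell G at that pitch: G
= G


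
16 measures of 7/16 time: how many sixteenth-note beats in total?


Step by step:
Time signature 7/16: the bottom number 16 means the sixteenth note gets one count
The top number 7 means 7 sixteenth-note beats per measure
Total = 7 × 16 measures
= 112 sixteenth-note beats


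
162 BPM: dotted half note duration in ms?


Solution.
One quarter-note beat = 60000 / BPM = 60000 / 162 ms
Dotted half note = 3 × quarter note
Duration = 3 × 60000 / 162 = 180000 / 162
= 1111.1 ms


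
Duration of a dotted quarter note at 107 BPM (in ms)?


One quarter-note beat = 60000 / BPM = 60000 / 107 ms
Dotted quarter note = 3/2 × quarter note
Duration = 3/2 × 60000 / 107 = 90000 / 107
= 841.1 ms


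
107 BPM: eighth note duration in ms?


Step by step:
One quarter-note beat = 60000 / BPM = 60000 / 107 ms
Eighth note = 1/2 × quarter note
Duration = 1/2 × 60000 / 107 = 30000 / 107
= 280.4 ms


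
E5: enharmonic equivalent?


Reasoning:
Enharmonic notes sound the same pitch but are spelled with different letter names
E and Fb name the same pitch class
= Fb5


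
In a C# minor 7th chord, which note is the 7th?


Reasoning:
Minor 7th chord = root + minor 3rd + perfect 5th + minor 7th
Seventh chords stack in thirds, so the letter names are C-E-G-B
Root: C#
Minor 3rd above C#: E
Perfect 5th above C#: G#
Minor 7th above C#: B
The 7th = B


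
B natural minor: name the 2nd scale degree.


Working:
Natural minor scale pattern: W-H-W-W-H-W-W (2-1-2-2-1-2-2 semitones)
Starting from B:
  B + 2 semitones → C#
  C# + 1 semitone → D
  D + 2 semitones → E
  E + 2 semitones → F#
  F# + 1 semitone → G
  G + 2 semitones → A
  A + 2 semitones → B
Scale: B C# D E F# G A
Degree 2 = C#


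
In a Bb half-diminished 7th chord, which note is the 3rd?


Step by step:
Half-diminished 7th chord = root + minor 3rd + diminished 5th + minor 7th
Seventh chords stack in thirds, so the letter names are B-D-F-A
Root: Bb
Minor 3rd above Bb: Db
Diminished 5th above Bb: Fb
Minor 7th above Bb: Ab
The 3rd = Db


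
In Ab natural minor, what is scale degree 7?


Step by step:
Natural minor scale pattern: W-H-W-W-H-W-W (2-1-2-2-1-2-2 semitones)
Starting from Ab:
  Ab + 2 semitones → Bb
  Bb + 1 semitone → Cb
  Cb + 2 semitones → Db
  Db + 2 semitones → Eb
  Eb + 1 semitone → Fb
  Fb + 2 semitones → Gb
  Gb + 2 semitones → Ab
Scale: Ab Bb Cb Db Eb Fb Gb
Degree 7 = Gb


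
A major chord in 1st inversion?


Root position: A C# E
1st inversion: move root up an octave
Bass note: C#
Notes (bottom to top) = C# E A


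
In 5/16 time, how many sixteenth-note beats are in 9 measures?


Working:
Time signature 5/16: the bottom number 16 means the sixteenth note gets one count
The top number 5 means 5 sixteenth-note beats per measure
Total = 5 × 9 measures
= 45 sixteenth-note beats


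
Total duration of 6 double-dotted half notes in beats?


Base half note = 2 beats
Dot 1 adds half the previous value: +1
Dot 2 adds half the previous value: +1/2
One double-dotted half = 2 + 1 + 1/2 = 7/2
6 of them = 6 × 7/2 = 21
= 21 beats


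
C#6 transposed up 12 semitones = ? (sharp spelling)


C#6: chromatic position 1 in octave 6 → absolute = 6×12 + 1 = 73
Transpose up 12: 73 + 12 = 85
85 = 7×12 + 1 → C# in octave 7
Result = C#7


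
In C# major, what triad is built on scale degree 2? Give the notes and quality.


Working:
C# major scale: C# D# E# F# G# A# B#
Diatonic triad on degree 2 stacks scale notes 2, 4, 6: D# F# A#
D#→F# = 3 semitones; D#→A# = 7 semitones → minor triad
= D# F# A# (minor)


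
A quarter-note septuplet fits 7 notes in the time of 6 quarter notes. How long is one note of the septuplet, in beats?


Septuplet: 7 notes occupy the space of 6 quarter notes
Space = 6 × 1 = 6 beats
Each septuplet note = 6 / 7 = 6/7 beats
= 6/7 beats


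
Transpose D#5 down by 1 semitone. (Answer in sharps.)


D#5: chromatic position 3 in octave 5 → absolute = 5×12 + 3 = 63
Transpose down 1: 63 - 1 = 62
62 = 5×12 + 2 → D in octave 5
Result = D5


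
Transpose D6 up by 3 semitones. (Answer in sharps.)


D6: chromatic position 2 in octave 6 → absolute = 6×12 + 2 = 74
Transpose up 3: 74 + 3 = 77
77 = 6×12 + 5 → F in octave 6
Result = F6


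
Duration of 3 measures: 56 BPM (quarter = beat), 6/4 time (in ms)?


Quarter-note beat duration = 60000 / 56 ms
Beats per measure (6/4) = 6
One measure = 6 × 60000 / 56 = 360000 / 56 ms
3 measures = 3 × 360000 / 56 = 1080000 / 56
= 19285.7 ms


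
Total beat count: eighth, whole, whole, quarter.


Solution.
Beat values:
  eighth = 0.5 beats
  whole = 4 beats
  whole = 4 beats
  quarter = 1 beat
Sum = 0.5 + 4 + 4 + 1
= 9.5 beats


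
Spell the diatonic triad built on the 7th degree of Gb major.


Let's work it out.
Gb major scale: Gb Ab Bb Cb Db Eb F
Diatonic triad on degree 7 stacks scale notes 7, 2, 4: F Ab Cb
F→Ab = 3 semitones; F→Cb = 6 semitones → diminished triad
= F Ab Cb (diminished)


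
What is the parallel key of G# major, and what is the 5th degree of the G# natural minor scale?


Reasoning:
Parallel keys share the same tonic but differ in mode
G# major → parallel is G# minor
G# natural minor scale: G# A# B C# D# E F#
= G# minor; 5th degree = D#


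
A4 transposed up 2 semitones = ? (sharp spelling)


Reasoning:
A4: chromatic position 9 in octave 4 → absolute = 4×12 + 9 = 57
Transpose up 2: 57 + 2 = 59
59 = 4×12 + 11 → B in octave 4
Result = B4


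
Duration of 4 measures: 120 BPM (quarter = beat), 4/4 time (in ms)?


Reasoning:
Quarter-note beat duration = 60000 / 120 ms
Beats per measure (4/4) = 4
One measure = 4 × 60000 / 120 = 240000 / 120 ms
4 measures = 4 × 240000 / 120 = 960000 / 120
= 8000.0 ms


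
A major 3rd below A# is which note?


A 3rd spans 3 letter names, so from A we land on F
A major 3rd = 4 semitones below A#
Spell F at that pitch: F#
= F#


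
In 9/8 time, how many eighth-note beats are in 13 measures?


Time signature 9/8: the bottom number 8 means the eighth note gets one count
The top number 9 means 9 eighth-note beats per measure
Total = 9 × 13 measures
= 117 eighth-note beats


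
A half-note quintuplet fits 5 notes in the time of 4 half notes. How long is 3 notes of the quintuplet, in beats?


Step by step:
Quintuplet: 5 notes occupy the space of 4 half notes
Space = 4 × 2 = 8 beats
Each quintuplet note = 8 / 5 = 8/5 beats
3 notes = 3 × 8/5 = 24/5
= 24/5 beats


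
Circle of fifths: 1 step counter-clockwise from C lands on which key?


Working:
Each counter-clockwise step moves down a perfect 5th (= up a perfect 4th)
From C: C → F
= F


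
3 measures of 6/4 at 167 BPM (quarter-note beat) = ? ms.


Let's work it out.
Quarter-note beat duration = 60000 / 167 ms
Beats per measure (6/4) = 6
One measure = 6 × 60000 / 167 = 360000 / 167 ms
3 measures = 3 × 360000 / 167 = 1080000 / 167
= 6467.1 ms


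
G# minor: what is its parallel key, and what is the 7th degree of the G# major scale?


Solution.
Parallel keys share the same tonic but differ in mode
G# minor → parallel is G# major
G# major scale: G# A# B# C# D# E# F##
= G# major; 7th degree = F##


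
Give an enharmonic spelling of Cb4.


Solution.
Enharmonic notes sound the same pitch but are spelled with different letter names
Cb and B name the same pitch class
Octave numbers change at C, so Cb4 = B3
= B3


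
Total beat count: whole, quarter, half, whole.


Reasoning:
Beat values:
  whole = 4 beats
  quarter = 1 beat
  half = 2 beats
  whole = 4 beats
Sum = 4 + 1 + 2 + 4
= 11 beats


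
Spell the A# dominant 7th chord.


Dominant 7th chord = root + major 3rd + perfect 5th + minor 7th
Seventh chords stack in thirds, so the letter names are A-C-E-G
Root: A#
Major 3rd above A#: C##
Perfect 5th above A#: E#
Minor 7th above A#: G#
Chord = A# C## E# G#


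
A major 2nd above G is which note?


Step by step:
A 2nd spans 2 letter names, so from G we land on A
A major 2nd = 2 semitones above G
Spell A at that pitch: A
= A


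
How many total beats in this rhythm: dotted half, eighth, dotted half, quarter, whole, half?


Solution.
Beat values:
  dotted half = 3 beats
  eighth = 0.5 beats
  dotted half = 3 beats
  quarter = 1 beat
  whole = 4 beats
  half = 2 beats
Sum = 3 + 0.5 + 3 + 1 + 4 + 2
= 13.5 beats


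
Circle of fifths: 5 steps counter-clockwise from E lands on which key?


Let's work it out.
Each counter-clockwise step moves down a perfect 5th (= up a perfect 4th)
From E: E → A → D → G → C → F
= F


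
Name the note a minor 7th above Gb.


A 7th spans 7 letter names, so from G we land on F
A minor 7th = 10 semitones above Gb
Spell F at that pitch: Fb
= Fb


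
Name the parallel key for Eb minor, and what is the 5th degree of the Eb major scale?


Let's work it out.
Parallel keys share the same tonic but differ in mode
Eb minor → parallel is Eb major
Eb major scale: Eb F G Ab Bb C D
= Eb major; 5th degree = Bb


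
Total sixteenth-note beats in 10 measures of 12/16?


Reasoning:
Time signature 12/16: the bottom number 16 means the sixteenth note gets one count
The top number 12 means 12 sixteenth-note beats per measure
Total = 12 × 10 measures
= 120 sixteenth-note beats


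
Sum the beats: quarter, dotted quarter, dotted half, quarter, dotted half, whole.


Step by step:
Beat values:
  quarter = 1 beat
  dotted quarter = 1.5 beats
  dotted half = 3 beats
  quarter = 1 beat
  dotted half = 3 beats
  whole = 4 beats
Sum = 1 + 1.5 + 3 + 1 + 3 + 4
= 13.5 beats


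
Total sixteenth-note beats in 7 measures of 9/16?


Time signature 9/16: the bottom number 16 means the sixteenth note gets one count
The top number 9 means 9 sixteenth-note beats per measure
Total = 9 × 7 measures
= 63 sixteenth-note beats


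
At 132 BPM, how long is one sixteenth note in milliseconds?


Working:
One quarter-note beat = 60000 / BPM = 60000 / 132 ms
Sixteenth note = 1/4 × quarter note
Duration = 1/4 × 60000 / 132 = 15000 / 132
= 113.6 ms


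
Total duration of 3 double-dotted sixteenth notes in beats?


Solution.
Base sixteenth note = 1/4 beats
Dot 1 adds half the previous value: +1/8
Dot 2 adds half the previous value: +1/16
One double-dotted sixteenth = 1/4 + 1/8 + 1/16 = 7/16
3 of them = 3 × 7/16 = 21/16
= 21/16 beats


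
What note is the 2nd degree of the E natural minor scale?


Solution.
Natural minor scale pattern: W-H-W-W-H-W-W (2-1-2-2-1-2-2 semitones)
Starting from E:
  E + 2 semitones → F#
  F# + 1 semitone → G
  G + 2 semitones → A
  A + 2 semitones → B
  B + 1 semitone → C
  C + 2 semitones → D
  D + 2 semitones → E
Scale: E F# G A B C D
Degree 2 = F#


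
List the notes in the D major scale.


Major scale pattern: W-W-H-W-W-W-H (2-2-1-2-2-2-1 semitones)
Starting from D:
  D + 2 semitones → E
  E + 2 semitones → F#
  F# + 1 semitone → G
  G + 2 semitones → A
  A + 2 semitones → B
  B + 2 semitones → C#
  C# + 1 semitone → D
Scale = D E F# G A B C#


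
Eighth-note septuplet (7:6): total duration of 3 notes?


Solution.
Septuplet: 7 notes occupy the space of 6 eighth notes
Space = 6 × 1/2 = 3 beats
Each septuplet note = 3 / 7 = 3/7 beats
3 notes = 3 × 3/7 = 9/7
= 9/7 beats


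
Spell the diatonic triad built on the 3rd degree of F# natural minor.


Solution.
F# natural minor scale: F# G# A B C# D E
Diatonic triad on degree 3 stacks scale notes 3, 5, 7: A C# E
A→C# = 4 semitones; A→E = 7 semitones → major triad
= A C# E (major)


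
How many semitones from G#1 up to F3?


Absolute semitone position = octave×12 + chromatic position
G#1: 1×12 + 8 = 20
F3: 3×12 + 5 = 41
Difference = 41 - 20 = 21
= 21 semitones


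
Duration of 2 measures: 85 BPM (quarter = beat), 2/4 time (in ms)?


Quarter-note beat duration = 60000 / 85 ms
Beats per measure (2/4) = 2
One measure = 2 × 60000 / 85 = 120000 / 85 ms
2 measures = 2 × 120000 / 85 = 240000 / 85
= 2823.5 ms


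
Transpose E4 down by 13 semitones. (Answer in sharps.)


Working:
E4: chromatic position 4 in octave 4 → absolute = 4×12 + 4 = 52
Transpose down 13: 52 - 13 = 39
39 = 3×12 + 3 → D# in octave 3
Result = D#3


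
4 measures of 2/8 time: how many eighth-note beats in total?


Step by step:
Time signature 2/8: the bottom number 8 means the eighth note gets one count
The top number 2 means 2 eighth-note beats per measure
Total = 2 × 4 measures
= 8 eighth-note beats


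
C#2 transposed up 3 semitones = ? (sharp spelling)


Working:
C#2: chromatic position 1 in octave 2 → absolute = 2×12 + 1 = 25
Transpose up 3: 25 + 3 = 28
28 = 2×12 + 4 → E in octave 2
Result = E2


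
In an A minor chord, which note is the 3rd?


Solution.
Minor triad = root + minor 3rd (3 semitones) + perfect 5th (7 semitones)
A triad on A stacks thirds, so the chord tones use letter names A-C-E
Root: A
Minor 3rd above A: C
Perfect 5th above A: E
The 3rd = C


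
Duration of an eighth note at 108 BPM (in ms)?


Let's work it out.
One quarter-note beat = 60000 / BPM = 60000 / 108 ms
Eighth note = 1/2 × quarter note
Duration = 1/2 × 60000 / 108 = 30000 / 108
= 277.8 ms


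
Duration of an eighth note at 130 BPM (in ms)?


Working:
One quarter-note beat = 60000 / BPM = 60000 / 130 ms
Eighth note = 1/2 × quarter note
Duration = 1/2 × 60000 / 130 = 30000 / 130
= 230.8 ms


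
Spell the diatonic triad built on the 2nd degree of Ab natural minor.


Reasoning:
Ab natural minor scale: Ab Bb Cb Db Eb Fb Gb
Diatonic triad on degree 2 stacks scale notes 2, 4, 6: Bb Db Fb
Bb→Db = 3 semitones; Bb→Fb = 6 semitones → diminished triad
= Bb Db Fb (diminished)


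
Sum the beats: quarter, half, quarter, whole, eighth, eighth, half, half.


Step by step:
Beat values:
  quarter = 1 beat
  half = 2 beats
  quarter = 1 beat
  whole = 4 beats
  eighth = 0.5 beats
  eighth = 0.5 beats
  half = 2 beats
  half = 2 beats
Sum = 1 + 2 + 1 + 4 + 0.5 + 0.5 + 2 + 2
= 13 beats


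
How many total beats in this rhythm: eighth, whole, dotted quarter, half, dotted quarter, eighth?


Beat values:
  eighth = 0.5 beats
  whole = 4 beats
  dotted quarter = 1.5 beats
  half = 2 beats
  dotted quarter = 1.5 beats
  eighth = 0.5 beats
Sum = 0.5 + 4 + 1.5 + 2 + 1.5 + 0.5
= 10 beats


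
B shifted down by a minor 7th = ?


Working:
minor 7th: 7 letter names, 10 semitones
Letter: B - 6 → C
Pitch: B - 10 semitones, spelled as a C → C#
= C#


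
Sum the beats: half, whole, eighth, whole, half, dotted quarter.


Working:
Beat values:
  half = 2 beats
  whole = 4 beats
  eighth = 0.5 beats
  whole = 4 beats
  half = 2 beats
  dotted quarter = 1.5 beats
Sum = 2 + 4 + 0.5 + 4 + 2 + 1.5
= 14 beats


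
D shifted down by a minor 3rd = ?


Solution.
minor 3rd: 3 letter names, 3 semitones
Letter: D - 2 → B
Pitch: D - 3 semitones, spelled as a B → B
= B


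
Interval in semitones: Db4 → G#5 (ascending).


Step by step:
Absolute semitone position = octave×12 + chromatic position
Db4: 4×12 + 1 = 49
G#5: 5×12 + 8 = 68
Difference = 68 - 49 = 19
= 19 semitones


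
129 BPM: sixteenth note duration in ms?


Reasoning:
One quarter-note beat = 60000 / BPM = 60000 / 129 ms
Sixteenth note = 1/4 × quarter note
Duration = 1/4 × 60000 / 129 = 15000 / 129
= 116.3 ms


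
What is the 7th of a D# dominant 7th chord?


Working:
Dominant 7th chord = root + major 3rd + perfect 5th + minor 7th
Seventh chords stack in thirds, so the letter names are D-F-A-C
Root: D#
Major 3rd above D#: F##
Perfect 5th above D#: A#
Minor 7th above D#: C#
The 7th = C#


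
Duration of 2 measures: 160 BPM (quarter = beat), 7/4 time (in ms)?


Working:
Quarter-note beat duration = 60000 / 160 ms
Beats per measure (7/4) = 7
One measure = 7 × 60000 / 160 = 420000 / 160 ms
2 measures = 2 × 420000 / 160 = 840000 / 160
= 5250.0 ms
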